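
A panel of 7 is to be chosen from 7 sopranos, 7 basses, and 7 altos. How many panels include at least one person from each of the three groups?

105987

With no constraint there are C(21,7) = 116280 possible selections.
Selections missing a whole group: no sopranos → C(14,7) = 3432; no basses → C(14,7) = 3432; no altos → C(14,7) = 3432.
Add back selections omitting two groups (i.e. drawn from a single group): C(7,7) + C(7,7) + C(7,7) = 3.
By inclusion–exclusion: 116280 − 10296 + 3 = 105987.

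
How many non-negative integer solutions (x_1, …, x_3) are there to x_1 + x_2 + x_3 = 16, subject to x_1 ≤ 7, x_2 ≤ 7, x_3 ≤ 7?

21

Without the upper bounds there are C(18,2) = 153 ways to split 16 among 3 variables.
Subtract solutions that violate a single cap (substitute x_i' = x_i − (cap_i+1)): x_1 ≥ 8 gives C(10,2) = 45; x_2 ≥ 8 gives C(10,2) = 45; x_3 ≥ 8 gives C(10,2) = 45. Together 135.
Add back pairs where two caps are both exceeded: 1 + 1 + 1 = 3.
By inclusion–exclusion the count is 153 − 135 + 3 = 21.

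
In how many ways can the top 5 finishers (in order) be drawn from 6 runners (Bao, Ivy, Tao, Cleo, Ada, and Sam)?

There are 6 choices for 1st place, 5 for 2nd, and so on down to 2 for position 5.
That gives 6 × 5 × 4 × 3 × 2 = 720.

720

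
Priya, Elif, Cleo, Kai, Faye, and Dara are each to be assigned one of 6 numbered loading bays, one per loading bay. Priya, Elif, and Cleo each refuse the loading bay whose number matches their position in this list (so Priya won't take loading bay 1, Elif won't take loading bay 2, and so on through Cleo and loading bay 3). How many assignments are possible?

426

Let Aᵢ (for i ∈ {1, 2, 3}) be the placements that put person i in their forbidden loading bay. Any j of these fix j positions, leaving (6−j)! ways to fill the rest, and there are C(3,j) ways to pick which j.
By inclusion–exclusion, the number of valid placements is Σ_{j=0}^{3} (−1)^j C(3,j)·(6−j)!.
Computing: 720 − 360 + 72 − 6 = 426.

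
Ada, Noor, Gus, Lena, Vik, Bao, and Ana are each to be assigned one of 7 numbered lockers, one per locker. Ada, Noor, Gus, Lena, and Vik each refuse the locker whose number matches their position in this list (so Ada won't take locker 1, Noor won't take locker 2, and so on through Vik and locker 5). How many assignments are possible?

2428

Let Aᵢ (for 1 ≤ i ≤ 5) be the placements that put person i in their forbidden locker. Any j of these fix j positions, leaving (7−j)! ways to fill the rest, and there are C(5,j) ways to pick which j.
By inclusion–exclusion, the number of valid placements is Σ_{j=0}^{5} (−1)^j C(5,j)·(7−j)!.
Computing: 5040 − 3600 + 1200 − 240 + 30 − 2 = 2428.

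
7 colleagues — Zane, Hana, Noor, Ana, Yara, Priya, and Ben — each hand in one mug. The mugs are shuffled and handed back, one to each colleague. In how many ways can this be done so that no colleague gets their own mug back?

1854

Count assignments avoiding every fixed point. For any j of the 7 colleagues fixed to their own mug, the other 7−j can be arranged in (7−j)! ways.
By inclusion–exclusion this is Σ_{j=0}^{7} (−1)^j C(7,j)·(7−j)!.
Computing: 5040 − 5040 + 2520 − 840 + 210 − 42 + 7 − 1 = 1854.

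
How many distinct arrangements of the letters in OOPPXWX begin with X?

Fix X in the first position and arrange the remaining 6 letters.
Those 6 letters have O appearing twice and P appearing twice, giving (6)!/(2!·2!) = 180.

180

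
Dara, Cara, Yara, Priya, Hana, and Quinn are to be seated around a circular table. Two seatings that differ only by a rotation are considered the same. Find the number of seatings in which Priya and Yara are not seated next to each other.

All circular seatings of 6 people number (5)! = 120.
Seatings with Priya beside Yara: treat them as a block with 2 internal orders, giving 2 × (4)! = 48.
Subtracting, 120 − 48 = 72.

72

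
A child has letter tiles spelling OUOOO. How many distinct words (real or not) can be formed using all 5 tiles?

OUOOO has 5 letters with O appearing 4 times.
So there are 5! / (4!) = 5 distinguishable arrangements.

5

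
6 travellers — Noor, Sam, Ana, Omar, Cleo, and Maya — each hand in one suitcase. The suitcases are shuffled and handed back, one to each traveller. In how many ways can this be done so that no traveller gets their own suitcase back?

This is the derangement count D_6: permutations of 6 items with no fixed point.
By inclusion–exclusion this is Σ_{j=0}^{6} (−1)^j C(6,j)·(6−j)!.
Computing: 720 − 720 + 360 − 120 + 30 − 6 + 1 = 265.

265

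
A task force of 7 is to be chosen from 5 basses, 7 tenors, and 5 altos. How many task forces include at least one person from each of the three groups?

17745

Unrestricted: C(17,7) = 19448 ways to pick any 7 of the 17.
Selections missing a whole group: no basses → C(12,7) = 792; no tenors → C(10,7) = 120; no altos → C(12,7) = 792.
Add back selections omitting two groups (i.e. drawn from a single group): C(5,7) + C(7,7) + C(5,7) = 1.
By inclusion–exclusion: 19448 − 1704 + 1 = 17745.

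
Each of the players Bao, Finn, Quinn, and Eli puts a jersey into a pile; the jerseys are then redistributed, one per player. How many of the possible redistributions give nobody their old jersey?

9

Count assignments avoiding every fixed point. For any j of the 4 players fixed to their old jersey, the other 4−j can be arranged in (4−j)! ways.
By inclusion–exclusion this is Σ_{j=0}^{4} (−1)^j C(4,j)·(4−j)!.
Computing: 24 − 24 + 12 − 4 + 1 = 9.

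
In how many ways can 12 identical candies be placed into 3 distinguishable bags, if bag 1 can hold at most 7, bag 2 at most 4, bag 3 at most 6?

Without the upper bounds there are C(14,2) = 91 ways to split 12 among 3 bags.
Subtract solutions that violate a single cap (substitute x_i' = x_i − (cap_i+1)): x_1 ≥ 8 gives C(6,2) = 15; x_2 ≥ 5 gives C(9,2) = 36; x_3 ≥ 7 gives C(7,2) = 21. Together 72.
Add back pairs where two caps are both exceeded: 0 + 0 + 1 = 1.
By inclusion–exclusion the count is 91 − 72 + 1 = 20.

20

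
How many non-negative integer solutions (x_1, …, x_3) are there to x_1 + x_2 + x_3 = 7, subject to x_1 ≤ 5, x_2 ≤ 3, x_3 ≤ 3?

13

Ignoring the caps, the number of non-negative solutions to x_1+…+x_3 = 7 is C(9,2) = 36.
Subtract solutions that violate a single cap (substitute x_i' = x_i − (cap_i+1)): x_1 ≥ 6 gives C(3,2) = 3; x_2 ≥ 4 gives C(5,2) = 10; x_3 ≥ 4 gives C(5,2) = 10. Together 23.
No two caps can be exceeded simultaneously, so the pair terms are all 0.
By inclusion–exclusion the count is 36 − 23 + 0 = 13.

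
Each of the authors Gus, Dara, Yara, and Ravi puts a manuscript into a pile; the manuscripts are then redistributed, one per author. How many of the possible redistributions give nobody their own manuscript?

Let Aᵢ be the assignments in which author i gets their own manuscript. We want the size of the complement of A₁∪…∪A_4.
By inclusion–exclusion this is Σ_{j=0}^{4} (−1)^j C(4,j)·(4−j)!.
Computing: 24 − 24 + 12 − 4 + 1 = 9.

9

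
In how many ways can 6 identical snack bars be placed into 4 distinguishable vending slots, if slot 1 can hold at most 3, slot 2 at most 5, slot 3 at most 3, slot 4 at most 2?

By stars and bars, unrestricted non-negative solutions to x_1+…+x_4 = 6 number C(6+3,3) = 84.
Subtract solutions that violate a single cap (substitute x_i' = x_i − (cap_i+1)): x_1 ≥ 4 gives C(5,3) = 10; x_2 ≥ 6 gives C(3,3) = 1; x_3 ≥ 4 gives C(5,3) = 10; x_4 ≥ 3 gives C(6,3) = 20. Together 41.
No two caps can be exceeded simultaneously, so the pair terms are all 0.
By inclusion–exclusion the count is 84 − 41 + 0 = 43.

43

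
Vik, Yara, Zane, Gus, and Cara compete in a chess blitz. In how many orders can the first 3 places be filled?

There are 5 choices for 1st place, 4 for 2nd, and 3 for 3rd.
That gives 5 × 4 × 3 = 60.

60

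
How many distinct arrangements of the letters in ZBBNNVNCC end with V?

Fix V in the last position and arrange the remaining 8 letters.
Those 8 letters have B appearing twice, C appearing twice, and N appearing 3 times, giving (8)!/(3!·2!·2!) = 1680.

1680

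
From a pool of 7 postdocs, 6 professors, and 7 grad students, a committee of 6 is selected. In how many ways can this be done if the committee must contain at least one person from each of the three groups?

32340

Total 6-person selections from all 20: C(20,6) = 38760.
Subtract selections that omit an entire group: no postdocs → C(13,6) = 1716; no professors → C(14,6) = 3003; no grad students → C(13,6) = 1716.
Add back selections omitting two groups (i.e. drawn from a single group): C(7,6) + C(6,6) + C(7,6) = 15.
By inclusion–exclusion: 38760 − 6435 + 15 = 32340.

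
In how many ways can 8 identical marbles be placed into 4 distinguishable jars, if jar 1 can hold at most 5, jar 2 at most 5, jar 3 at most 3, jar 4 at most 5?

Without the upper bounds there are C(11,3) = 165 ways to split 8 among 4 jars.
Subtract solutions that violate a single cap (substitute x_i' = x_i − (cap_i+1)): x_1 ≥ 6 gives C(5,3) = 10; x_2 ≥ 6 gives C(5,3) = 10; x_3 ≥ 4 gives C(7,3) = 35; x_4 ≥ 6 gives C(5,3) = 10. Together 65.
No two caps can be exceeded simultaneously, so the pair terms are all 0.
By inclusion–exclusion the count is 165 − 65 + 0 = 100.

100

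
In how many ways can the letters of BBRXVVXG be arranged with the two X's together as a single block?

Treat the 2 copies of X as a single block. The multiset to arrange is then {XX, B, B, G, R, V, V}, 7 items in all.
That gives (7)!/(2!·2!) = 1260 arrangements.

1260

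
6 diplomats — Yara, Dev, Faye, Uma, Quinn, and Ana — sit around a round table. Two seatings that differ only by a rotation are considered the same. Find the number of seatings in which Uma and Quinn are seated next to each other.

48

Treat {Uma, Quinn} as one unit (2 internal orders) and seat the resulting 5 units around the table: (4)! circular arrangements.
So 2 × (4)! = 2 × 24 = 48.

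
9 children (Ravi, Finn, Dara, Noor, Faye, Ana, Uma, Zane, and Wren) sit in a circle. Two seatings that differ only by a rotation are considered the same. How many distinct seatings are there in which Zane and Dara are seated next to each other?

10080

Glue Zane and Dara into a block (2 internal orders). Seating 8 units around a circle gives (7)! arrangements.
So 2 × (7)! = 2 × 5040 = 10080.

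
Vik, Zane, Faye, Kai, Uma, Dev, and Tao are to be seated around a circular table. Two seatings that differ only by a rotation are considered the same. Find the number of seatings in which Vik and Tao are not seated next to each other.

All circular seatings of 7 people number (6)! = 720.
Those with Vik next to Tao: fuse the pair into one unit and seat 6 units around a circle — 2·(5)! = 240.
Subtracting, 720 − 240 = 480.

480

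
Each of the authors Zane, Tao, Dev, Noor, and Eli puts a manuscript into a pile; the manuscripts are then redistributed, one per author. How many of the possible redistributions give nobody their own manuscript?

44

This is the derangement count D_5: permutations of 5 items with no fixed point.
By inclusion–exclusion this is Σ_{j=0}^{5} (−1)^j C(5,j)·(5−j)!.
Computing: 120 − 120 + 60 − 20 + 5 − 1 = 44.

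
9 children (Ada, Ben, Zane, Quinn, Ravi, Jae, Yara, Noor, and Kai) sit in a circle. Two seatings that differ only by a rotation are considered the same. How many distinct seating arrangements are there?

Fix one person's seat to break rotational symmetry; the remaining 8 people can be arranged in (8)! = 40320 ways.

40320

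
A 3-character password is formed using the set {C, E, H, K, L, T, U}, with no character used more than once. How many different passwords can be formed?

210

With no repetition, fill the 3 characters in order: 7 choices, then 6, down to 5.
7 × 6 × 5 = 210.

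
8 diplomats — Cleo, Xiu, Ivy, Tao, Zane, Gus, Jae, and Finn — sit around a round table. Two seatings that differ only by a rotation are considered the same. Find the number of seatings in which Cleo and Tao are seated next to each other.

1440

Treat {Cleo, Tao} as one unit (2 internal orders) and seat the resulting 7 units around the table: (6)! circular arrangements.
So 2 × (6)! = 2 × 720 = 1440.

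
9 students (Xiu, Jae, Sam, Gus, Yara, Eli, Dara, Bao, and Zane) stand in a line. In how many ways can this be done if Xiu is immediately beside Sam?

Glue Xiu and Sam into one block (2 internal orders), leaving 8 units to arrange in a row.
That gives 2 × 8! = 2 × 40320 = 80640.

80640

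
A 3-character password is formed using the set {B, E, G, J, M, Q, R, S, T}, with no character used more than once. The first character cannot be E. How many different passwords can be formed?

448

The first character has 9−1 = 8 choices (anything except E).
The remaining 2 characters are filled from the other 8 symbols without repetition: 8 × 7 = 56.
Total: 8 × 56 = 448.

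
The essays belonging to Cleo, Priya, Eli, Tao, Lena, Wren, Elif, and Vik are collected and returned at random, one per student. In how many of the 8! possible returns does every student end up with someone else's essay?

Count assignments avoiding every fixed point. For any j of the 8 students fixed to their own essay, the other 8−j can be arranged in (8−j)! ways.
By inclusion–exclusion this is Σ_{j=0}^{8} (−1)^j C(8,j)·(8−j)!.
Computing: 40320 − 40320 + 20160 − 6720 + 1680 − 336 + 56 − 8 + 1 = 14833.

14833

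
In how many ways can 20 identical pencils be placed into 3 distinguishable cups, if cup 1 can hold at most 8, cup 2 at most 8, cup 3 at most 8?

Ignoring the caps, the number of non-negative solutions to x_1+…+x_3 = 20 is C(22,2) = 231.
Subtract solutions that violate a single cap (substitute x_i' = x_i − (cap_i+1)): x_1 ≥ 9 gives C(13,2) = 78; x_2 ≥ 9 gives C(13,2) = 78; x_3 ≥ 9 gives C(13,2) = 78. Together 234.
Add back pairs where two caps are both exceeded: 6 + 6 + 6 = 18.
By inclusion–exclusion the count is 231 − 234 + 18 = 15.

15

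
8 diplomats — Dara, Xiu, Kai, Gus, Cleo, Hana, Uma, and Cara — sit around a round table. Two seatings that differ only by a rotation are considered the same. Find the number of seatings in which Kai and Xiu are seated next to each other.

1440

Glue Kai and Xiu into a block (2 internal orders). Seating 7 units around a circle gives (6)! arrangements.
So 2 × (6)! = 2 × 720 = 1440.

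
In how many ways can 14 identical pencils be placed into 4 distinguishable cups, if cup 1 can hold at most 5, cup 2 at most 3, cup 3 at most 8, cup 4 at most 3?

Ignoring the caps, the number of non-negative solutions to x_1+…+x_4 = 14 is C(17,3) = 680.
Subtract solutions that violate a single cap (substitute x_i' = x_i − (cap_i+1)): x_1 ≥ 6 gives C(11,3) = 165; x_2 ≥ 4 gives C(13,3) = 286; x_3 ≥ 9 gives C(8,3) = 56; x_4 ≥ 4 gives C(13,3) = 286. Together 793.
Add back pairs where two caps are both exceeded: 35 + 0 + 35 + 4 + 84 + 4 = 162.
Subtract triples: 0 + 1 + 0 + 0 = 1.
By inclusion–exclusion the count is 680 − 793 + 162 − 1 = 48.

48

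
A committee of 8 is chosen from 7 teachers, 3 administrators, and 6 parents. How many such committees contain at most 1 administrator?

6435

Split by how many administrators are chosen (0 through 1).
Sum: C(3,0)·C(13,8) + C(3,1)·C(13,7) = 1287 + 5148 = 6435.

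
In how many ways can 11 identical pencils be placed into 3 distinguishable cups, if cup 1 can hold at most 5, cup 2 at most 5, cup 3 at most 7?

Without the upper bounds there are C(13,2) = 78 ways to split 11 among 3 cups.
Subtract solutions that violate a single cap (substitute x_i' = x_i − (cap_i+1)): x_1 ≥ 6 gives C(7,2) = 21; x_2 ≥ 6 gives C(7,2) = 21; x_3 ≥ 8 gives C(5,2) = 10. Together 52.
No two caps can be exceeded simultaneously, so the pair terms are all 0.
By inclusion–exclusion the count is 78 − 52 + 0 = 26.

26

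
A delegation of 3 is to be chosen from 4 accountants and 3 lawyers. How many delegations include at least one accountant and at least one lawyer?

Unrestricted: C(7,3) = 35 ways to pick any 3 of the 7.
Selections missing a whole group: no accountants → C(3,3) = 1; no lawyers → C(4,3) = 4.
Both groups omitted at once is impossible, so 35 − 5 = 30.

30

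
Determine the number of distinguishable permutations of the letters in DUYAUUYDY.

DUYAUUYDY has 9 letters with D appearing twice, U appearing 3 times, and Y appearing 3 times.
The number of distinct arrangements is 9!/(3!·3!·2!) = 362880/72 = 5040.

5040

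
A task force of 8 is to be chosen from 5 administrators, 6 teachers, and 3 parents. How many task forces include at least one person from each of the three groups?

Total 8-person selections from all 14: C(14,8) = 3003.
Selections missing a whole group: no administrators → C(9,8) = 9; no teachers → C(8,8) = 1; no parents → C(11,8) = 165.
Add back selections omitting two groups (i.e. drawn from a single group): C(5,8) + C(6,8) + C(3,8) = 0.
By inclusion–exclusion: 3003 − 175 + 0 = 2828.

2828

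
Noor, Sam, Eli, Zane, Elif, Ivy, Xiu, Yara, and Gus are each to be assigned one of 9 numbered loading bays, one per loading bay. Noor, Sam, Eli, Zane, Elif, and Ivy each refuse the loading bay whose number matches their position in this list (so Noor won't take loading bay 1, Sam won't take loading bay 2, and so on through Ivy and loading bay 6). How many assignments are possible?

183822

Let Aᵢ (for 1 ≤ i ≤ 6) be the placements that put person i in their forbidden loading bay. Any j of these fix j positions, leaving (9−j)! ways to fill the rest, and there are C(6,j) ways to pick which j.
By inclusion–exclusion, the number of valid placements is Σ_{j=0}^{6} (−1)^j C(6,j)·(9−j)!.
Computing: 362880 − 241920 + 75600 − 14400 + 1800 − 144 + 6 = 183822.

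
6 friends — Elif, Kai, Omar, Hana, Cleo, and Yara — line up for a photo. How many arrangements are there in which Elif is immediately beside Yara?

240

Treat {Elif, Yara} as a single unit. There are 5 units to order, and the pair itself can be ordered 2 ways.
That gives 2 × 5! = 2 × 120 = 240.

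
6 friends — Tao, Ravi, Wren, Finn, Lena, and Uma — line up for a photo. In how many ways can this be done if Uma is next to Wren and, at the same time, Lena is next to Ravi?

Treat {Uma,Wren} as one block (2 orders) and {Lena,Ravi} as another (2 orders).
That leaves 4 units to arrange: 2 × 2 × 4! = 4 × 24 = 96.

96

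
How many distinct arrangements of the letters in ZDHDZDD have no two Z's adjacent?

75

There are 7!/(4!·2!) = 105 arrangements of ZDHDZDD in total.
If the two Z's are adjacent, glue them into one block, leaving 6 items to arrange: (6)!/(4!) = 30 ways.
Hence 105 − 30 = 75.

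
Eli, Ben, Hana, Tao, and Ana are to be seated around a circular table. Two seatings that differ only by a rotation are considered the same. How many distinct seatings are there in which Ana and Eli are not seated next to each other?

12

All circular seatings of 5 people number (4)! = 24.
Seatings with Ana beside Eli: treat them as a block with 2 internal orders, giving 2 × (3)! = 12.
Subtracting, 24 − 12 = 12.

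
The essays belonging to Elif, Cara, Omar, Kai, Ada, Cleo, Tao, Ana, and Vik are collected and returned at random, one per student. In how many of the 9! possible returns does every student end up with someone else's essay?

133496

Count assignments avoiding every fixed point. For any j of the 9 students fixed to their own essay, the other 9−j can be arranged in (9−j)! ways.
By inclusion–exclusion this is Σ_{j=0}^{9} (−1)^j C(9,j)·(9−j)!.
Computing: 362880 − 362880 + 181440 − 60480 + 15120 − 3024 + 504 − 72 + 9 − 1 = 133496.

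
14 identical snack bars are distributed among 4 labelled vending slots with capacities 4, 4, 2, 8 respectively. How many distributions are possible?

31

Without the upper bounds there are C(17,3) = 680 ways to split 14 among 4 vending slots.
Subtract solutions that violate a single cap (substitute x_i' = x_i − (cap_i+1)): x_1 ≥ 5 gives C(12,3) = 220; x_2 ≥ 5 gives C(12,3) = 220; x_3 ≥ 3 gives C(14,3) = 364; x_4 ≥ 9 gives C(8,3) = 56. Together 860.
Add back pairs where two caps are both exceeded: 35 + 84 + 1 + 84 + 1 + 10 = 215.
Subtract triples: 4 + 0 + 0 + 0 = 4.
By inclusion–exclusion the count is 680 − 860 + 215 − 4 = 31.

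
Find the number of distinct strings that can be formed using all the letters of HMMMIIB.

420

The 7 letters of HMMMIIB have repeats: I appearing twice and M appearing 3 times.
Dividing 7! = 5040 by 3!·2! = 12 for the repeated letters gives 420.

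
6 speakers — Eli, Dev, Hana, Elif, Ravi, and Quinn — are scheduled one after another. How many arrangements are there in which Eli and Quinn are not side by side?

Of the 6! = 720 arrangements, those with Eli and Quinn adjacent number 2 × 5! = 240 (treat the pair as a block with 2 internal orders).
Complementary counting: 720 − 240 = 480.

480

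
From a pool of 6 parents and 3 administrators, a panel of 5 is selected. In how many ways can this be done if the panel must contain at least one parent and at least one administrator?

Total 5-person selections from all 9: C(9,5) = 126.
Selections missing a whole group: no parents → C(3,5) = 0; no administrators → C(6,5) = 6.
Both groups omitted at once is impossible, so 126 − 6 = 120.

120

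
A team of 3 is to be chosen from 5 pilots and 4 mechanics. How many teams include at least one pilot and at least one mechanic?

Unrestricted: C(9,3) = 84 ways to pick any 3 of the 9.
Selections missing a whole group: no pilots → C(4,3) = 4; no mechanics → C(5,3) = 10.
Both groups omitted at once is impossible, so 84 − 14 = 70.

70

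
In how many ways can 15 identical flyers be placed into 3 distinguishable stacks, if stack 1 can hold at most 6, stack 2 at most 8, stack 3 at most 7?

28

Ignoring the caps, the number of non-negative solutions to x_1+…+x_3 = 15 is C(17,2) = 136.
Subtract solutions that violate a single cap (substitute x_i' = x_i − (cap_i+1)): x_1 ≥ 7 gives C(10,2) = 45; x_2 ≥ 9 gives C(8,2) = 28; x_3 ≥ 8 gives C(9,2) = 36. Together 109.
Add back pairs where two caps are both exceeded: 0 + 1 + 0 = 1.
By inclusion–exclusion the count is 136 − 109 + 1 = 28.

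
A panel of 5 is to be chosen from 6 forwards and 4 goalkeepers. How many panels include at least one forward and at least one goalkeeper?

246

With no constraint there are C(10,5) = 252 possible selections.
Subtract selections that omit an entire group: no forwards → C(4,5) = 0; no goalkeepers → C(6,5) = 6.
Both groups omitted at once is impossible, so 252 − 6 = 246.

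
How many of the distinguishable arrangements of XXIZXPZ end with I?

Fix I in the last position and arrange the remaining 6 letters.
Those 6 letters have X appearing 3 times and Z appearing twice, giving (6)!/(3!·2!) = 60.

60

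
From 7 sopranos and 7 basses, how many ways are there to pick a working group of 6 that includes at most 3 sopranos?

Split by how many sopranos are chosen (0 through 3).
Sum: C(7,0)·C(7,6) + C(7,1)·C(7,5) + C(7,2)·C(7,4) + C(7,3)·C(7,3) = 7 + 147 + 735 + 1225 = 2114.

2114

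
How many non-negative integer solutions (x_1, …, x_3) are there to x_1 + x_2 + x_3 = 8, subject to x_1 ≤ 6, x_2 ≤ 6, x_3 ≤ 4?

Ignoring the caps, the number of non-negative solutions to x_1+…+x_3 = 8 is C(10,2) = 45.
Subtract solutions that violate a single cap (substitute x_i' = x_i − (cap_i+1)): x_1 ≥ 7 gives C(3,2) = 3; x_2 ≥ 7 gives C(3,2) = 3; x_3 ≥ 5 gives C(5,2) = 10. Together 16.
No two caps can be exceeded simultaneously, so the pair terms are all 0.
By inclusion–exclusion the count is 45 − 16 + 0 = 29.

29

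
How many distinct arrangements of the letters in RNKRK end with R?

With the last slot taken by R, it remains to arrange the other 4 letters (NKRK).
Those 4 letters have K appearing twice, giving (4)!/(2!) = 12.

12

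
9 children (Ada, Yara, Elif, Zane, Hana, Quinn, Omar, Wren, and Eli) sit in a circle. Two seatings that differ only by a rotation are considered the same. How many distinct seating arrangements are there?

Around a circle, 9 distinct people have 9!/9 = (8)! = 40320 rotationally distinct seatings.

40320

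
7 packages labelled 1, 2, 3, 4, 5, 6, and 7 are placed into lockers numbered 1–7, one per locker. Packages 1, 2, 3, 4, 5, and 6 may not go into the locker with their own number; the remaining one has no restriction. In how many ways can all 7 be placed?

2119

Let Aᵢ (for 1 ≤ i ≤ 6) be the placements that put package i in its forbidden locker. Any j of these fix j positions, leaving (7−j)! ways to fill the rest, and there are C(6,j) ways to pick which j.
By inclusion–exclusion, the number of valid placements is Σ_{j=0}^{6} (−1)^j C(6,j)·(7−j)!.
Computing: 5040 − 4320 + 1800 − 480 + 90 − 12 + 1 = 2119.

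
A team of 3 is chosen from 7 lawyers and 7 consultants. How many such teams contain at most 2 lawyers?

329

Split by how many lawyers are chosen (0 through 2).
Sum: C(7,0)·C(7,3) + C(7,1)·C(7,2) + C(7,2)·C(7,1) = 35 + 147 + 147 = 329.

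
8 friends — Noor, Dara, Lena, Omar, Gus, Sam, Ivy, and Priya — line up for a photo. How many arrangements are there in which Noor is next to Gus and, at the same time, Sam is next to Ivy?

Treat {Noor,Gus} as one block (2 orders) and {Sam,Ivy} as another (2 orders).
That leaves 6 units to arrange: 2 × 2 × 6! = 4 × 720 = 2880.

2880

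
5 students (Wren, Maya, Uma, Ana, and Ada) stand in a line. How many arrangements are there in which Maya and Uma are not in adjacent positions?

Of the 5! = 120 arrangements, those with Maya and Uma adjacent number 2 × 4! = 48 (treat the pair as a block with 2 internal orders).
So 120 − 48 = 72 arrangements keep them apart.

72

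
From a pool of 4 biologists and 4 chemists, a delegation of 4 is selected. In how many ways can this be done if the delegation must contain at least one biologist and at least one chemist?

With no constraint there are C(8,4) = 70 possible selections.
Selections missing a whole group: no biologists → C(4,4) = 1; no chemists → C(4,4) = 1.
Both groups omitted at once is impossible, so 70 − 2 = 68.

68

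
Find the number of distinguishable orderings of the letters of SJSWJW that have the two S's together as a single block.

30

Treat the 2 copies of S as a single block. The multiset to arrange is then {SS, J, J, W, W}, 5 items in all.
That gives (5)!/(2!·2!) = 30 arrangements.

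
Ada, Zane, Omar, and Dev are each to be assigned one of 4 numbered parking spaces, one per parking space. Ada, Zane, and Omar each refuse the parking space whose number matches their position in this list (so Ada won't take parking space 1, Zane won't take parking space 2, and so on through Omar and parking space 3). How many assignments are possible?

Let Aᵢ (for i ∈ {1, 2, 3}) be the placements that put person i in their forbidden parking space. Any j of these fix j positions, leaving (4−j)! ways to fill the rest, and there are C(3,j) ways to pick which j.
By inclusion–exclusion, the number of valid placements is Σ_{j=0}^{3} (−1)^j C(3,j)·(4−j)!.
Computing: 24 − 18 + 6 − 1 = 11.

11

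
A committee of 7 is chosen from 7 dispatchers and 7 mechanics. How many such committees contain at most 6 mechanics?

3431

Split by how many mechanics are chosen (0 through 6).
Sum: C(7,0)·C(7,7) + C(7,1)·C(7,6) + C(7,2)·C(7,5) + C(7,3)·C(7,4) + C(7,4)·C(7,3) + C(7,5)·C(7,2) + C(7,6)·C(7,1) = 1 + 49 + 441 + 1225 + 1225 + 441 + 49 = 3431.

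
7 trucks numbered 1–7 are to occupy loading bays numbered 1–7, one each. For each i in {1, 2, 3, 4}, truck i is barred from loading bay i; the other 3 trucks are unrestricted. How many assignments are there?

Let Aᵢ (for 1 ≤ i ≤ 4) be the placements that put truck i in its forbidden loading bay. Any j of these fix j positions, leaving (7−j)! ways to fill the rest, and there are C(4,j) ways to pick which j.
By inclusion–exclusion, the number of valid placements is Σ_{j=0}^{4} (−1)^j C(4,j)·(7−j)!.
Computing: 5040 − 2880 + 720 − 96 + 6 = 2790.

2790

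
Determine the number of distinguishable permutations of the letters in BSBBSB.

BSBBSB has 6 letters with B appearing 4 times and S appearing twice.
So there are 6! / (4!·2!) = 15 distinguishable arrangements.

15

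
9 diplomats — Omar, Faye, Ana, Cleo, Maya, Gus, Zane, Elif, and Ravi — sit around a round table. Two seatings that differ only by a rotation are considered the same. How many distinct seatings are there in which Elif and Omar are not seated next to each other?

30240

All circular seatings of 9 people number (8)! = 40320.
Seatings with Elif beside Omar: treat them as a block with 2 internal orders, giving 2 × (7)! = 10080.
Subtracting, 40320 − 10080 = 30240.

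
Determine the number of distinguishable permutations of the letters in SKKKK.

The 5 letters of SKKKK have repeats: K appearing 4 times.
So there are 5! / (4!) = 5 distinguishable arrangements.

5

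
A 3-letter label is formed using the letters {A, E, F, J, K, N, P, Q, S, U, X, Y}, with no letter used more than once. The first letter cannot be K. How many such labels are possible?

The first letter has 12−1 = 11 choices (anything except K).
The remaining 2 letters are filled from the other 11 symbols without repetition: 11 × 10 = 110.
Total: 11 × 110 = 1210.

1210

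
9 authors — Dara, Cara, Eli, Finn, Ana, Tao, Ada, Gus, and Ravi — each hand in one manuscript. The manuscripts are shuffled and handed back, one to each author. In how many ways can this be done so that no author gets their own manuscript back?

Count assignments avoiding every fixed point. For any j of the 9 authors fixed to their own manuscript, the other 9−j can be arranged in (9−j)! ways.
By inclusion–exclusion this is Σ_{j=0}^{9} (−1)^j C(9,j)·(9−j)!.
Computing: 362880 − 362880 + 181440 − 60480 + 15120 − 3024 + 504 − 72 + 9 − 1 = 133496.

133496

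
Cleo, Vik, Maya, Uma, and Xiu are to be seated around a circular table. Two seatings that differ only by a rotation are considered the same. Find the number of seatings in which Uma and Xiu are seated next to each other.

12

Glue Uma and Xiu into a block (2 internal orders). Seating 4 units around a circle gives (3)! arrangements.
So 2 × (3)! = 2 × 6 = 12.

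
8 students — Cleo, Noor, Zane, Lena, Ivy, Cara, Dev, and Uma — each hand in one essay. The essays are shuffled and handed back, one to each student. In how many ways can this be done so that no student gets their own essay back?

14833

Let Aᵢ be the assignments in which student i gets their own essay. We want the size of the complement of A₁∪…∪A_8.
By inclusion–exclusion this is Σ_{j=0}^{8} (−1)^j C(8,j)·(8−j)!.
Computing: 40320 − 40320 + 20160 − 6720 + 1680 − 336 + 56 − 8 + 1 = 14833.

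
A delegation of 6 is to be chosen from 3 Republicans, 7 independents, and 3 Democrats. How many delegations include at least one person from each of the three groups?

Total 6-person selections from all 13: C(13,6) = 1716.
Subtract selections that omit an entire group: no Republicans → C(10,6) = 210; no independents → C(6,6) = 1; no Democrats → C(10,6) = 210.
Add back selections omitting two groups (i.e. drawn from a single group): C(3,6) + C(7,6) + C(3,6) = 7.
By inclusion–exclusion: 1716 − 421 + 7 = 1302.

1302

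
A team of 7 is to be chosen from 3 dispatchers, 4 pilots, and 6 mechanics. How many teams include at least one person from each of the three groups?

Total 7-person selections from all 13: C(13,7) = 1716.
Subtract selections that omit an entire group: no dispatchers → C(10,7) = 120; no pilots → C(9,7) = 36; no mechanics → C(7,7) = 1.
Add back selections omitting two groups (i.e. drawn from a single group): C(3,7) + C(4,7) + C(6,7) = 0.
By inclusion–exclusion: 1716 − 157 + 0 = 1559.

1559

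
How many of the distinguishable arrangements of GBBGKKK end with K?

Fix K in the last position and arrange the remaining 6 letters.
Those 6 letters have B appearing twice, G appearing twice, and K appearing twice, giving (6)!/(2!·2!·2!) = 90.

90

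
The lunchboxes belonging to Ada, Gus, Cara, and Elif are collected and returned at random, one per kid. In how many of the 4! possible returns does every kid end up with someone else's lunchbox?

9

Let Aᵢ be the assignments in which kid i gets their own lunchbox. We want the size of the complement of A₁∪…∪A_4.
By inclusion–exclusion this is Σ_{j=0}^{4} (−1)^j C(4,j)·(4−j)!.
Computing: 24 − 24 + 12 − 4 + 1 = 9.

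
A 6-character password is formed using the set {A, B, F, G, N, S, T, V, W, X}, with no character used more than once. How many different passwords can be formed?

151200

With no repetition, fill the 6 characters in order: 10 choices, then 9, down to 5.
10 × 9 × 8 × 7 × 6 × 5 = 151200.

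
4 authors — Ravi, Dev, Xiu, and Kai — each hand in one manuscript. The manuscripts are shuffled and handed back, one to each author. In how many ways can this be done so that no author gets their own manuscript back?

9

Let Aᵢ be the assignments in which author i gets their own manuscript. We want the size of the complement of A₁∪…∪A_4.
By inclusion–exclusion this is Σ_{j=0}^{4} (−1)^j C(4,j)·(4−j)!.
Computing: 24 − 24 + 12 − 4 + 1 = 9.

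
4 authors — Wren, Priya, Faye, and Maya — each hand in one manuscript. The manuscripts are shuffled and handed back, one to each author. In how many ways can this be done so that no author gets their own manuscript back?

This is the derangement count D_4: permutations of 4 items with no fixed point.
By inclusion–exclusion this is Σ_{j=0}^{4} (−1)^j C(4,j)·(4−j)!.
Computing: 24 − 24 + 12 − 4 + 1 = 9.

9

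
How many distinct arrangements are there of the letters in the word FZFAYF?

120

Letter multiplicities in FZFAYF: A×1, F×3, Y×1, Z×1.
So there are 6! / (3!) = 120 distinguishable arrangements.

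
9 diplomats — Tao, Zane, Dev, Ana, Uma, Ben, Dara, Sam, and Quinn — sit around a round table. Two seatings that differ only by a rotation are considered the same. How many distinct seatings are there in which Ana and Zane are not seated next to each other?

30240

Without the restriction there are (8)! = 40320 seatings.
Seatings with Ana beside Zane: treat them as a block with 2 internal orders, giving 2 × (7)! = 10080.
Subtracting, 40320 − 10080 = 30240.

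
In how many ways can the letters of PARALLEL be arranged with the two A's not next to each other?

There are 8!/(3!·2!) = 3360 arrangements of PARALLEL in total.
If the two A's are adjacent, glue them into one block, leaving 7 items to arrange: (7)!/(3!) = 840 ways.
Hence 3360 − 840 = 2520.

2520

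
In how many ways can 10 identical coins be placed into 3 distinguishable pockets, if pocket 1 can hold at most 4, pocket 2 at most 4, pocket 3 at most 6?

15

Ignoring the caps, the number of non-negative solutions to x_1+…+x_3 = 10 is C(12,2) = 66.
Subtract solutions that violate a single cap (substitute x_i' = x_i − (cap_i+1)): x_1 ≥ 5 gives C(7,2) = 21; x_2 ≥ 5 gives C(7,2) = 21; x_3 ≥ 7 gives C(5,2) = 10. Together 52.
Add back pairs where two caps are both exceeded: 1 + 0 + 0 = 1.
By inclusion–exclusion the count is 66 − 52 + 1 = 15.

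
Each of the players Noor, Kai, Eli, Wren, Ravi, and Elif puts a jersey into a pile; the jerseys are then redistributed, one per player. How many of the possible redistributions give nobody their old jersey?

Count assignments avoiding every fixed point. For any j of the 6 players fixed to their old jersey, the other 6−j can be arranged in (6−j)! ways.
By inclusion–exclusion this is Σ_{j=0}^{6} (−1)^j C(6,j)·(6−j)!.
Computing: 720 − 720 + 360 − 120 + 30 − 6 + 1 = 265.

265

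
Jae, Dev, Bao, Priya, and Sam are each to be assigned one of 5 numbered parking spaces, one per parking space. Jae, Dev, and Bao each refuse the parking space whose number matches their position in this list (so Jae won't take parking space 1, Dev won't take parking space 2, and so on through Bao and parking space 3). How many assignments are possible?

Let Aᵢ (for i ∈ {1, 2, 3}) be the placements that put person i in their forbidden parking space. Any j of these fix j positions, leaving (5−j)! ways to fill the rest, and there are C(3,j) ways to pick which j.
By inclusion–exclusion, the number of valid placements is Σ_{j=0}^{3} (−1)^j C(3,j)·(5−j)!.
Computing: 120 − 72 + 18 − 2 = 64.

64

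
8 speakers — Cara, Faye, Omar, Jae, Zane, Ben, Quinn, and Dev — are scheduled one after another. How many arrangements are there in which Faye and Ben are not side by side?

Of the 8! = 40320 arrangements, those with Faye and Ben adjacent number 2 × 7! = 10080 (treat the pair as a block with 2 internal orders).
Complementary counting: 40320 − 10080 = 30240.

30240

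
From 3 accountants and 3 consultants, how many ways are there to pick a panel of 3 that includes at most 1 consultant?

Split by how many consultants are chosen (0 through 1).
Sum: C(3,0)·C(3,3) + C(3,1)·C(3,2) = 1 + 9 = 10.

10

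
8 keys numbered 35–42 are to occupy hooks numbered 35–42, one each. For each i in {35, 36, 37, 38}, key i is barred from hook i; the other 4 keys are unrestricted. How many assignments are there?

Let Aᵢ (for 35 ≤ i ≤ 38) be the placements that put key i in its forbidden hook. Any j of these fix j positions, leaving (8−j)! ways to fill the rest, and there are C(4,j) ways to pick which j.
By inclusion–exclusion, the number of valid placements is Σ_{j=0}^{4} (−1)^j C(4,j)·(8−j)!.
Computing: 40320 − 20160 + 4320 − 480 + 24 = 24024.

24024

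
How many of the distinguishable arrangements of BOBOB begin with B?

Fix B in the first position and arrange the remaining 4 letters.
Those 4 letters have B appearing twice and O appearing twice, giving (4)!/(2!·2!) = 6.

6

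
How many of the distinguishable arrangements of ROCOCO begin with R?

10

Fix R in the first position and arrange the remaining 5 letters.
Those 5 letters have C appearing twice and O appearing 3 times, giving (5)!/(3!·2!) = 10.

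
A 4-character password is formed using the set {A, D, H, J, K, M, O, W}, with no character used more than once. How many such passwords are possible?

1680

This is a permutation of 4 out of 8: P(8,4) = 8!/4!.
That product is 8 × 7 × 6 × 5 = 1680.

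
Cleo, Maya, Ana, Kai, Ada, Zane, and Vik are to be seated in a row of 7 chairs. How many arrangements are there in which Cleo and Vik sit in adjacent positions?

1440

Treat {Cleo, Vik} as a single unit. There are 6 units to order, and the pair itself can be ordered 2 ways.
That gives 2 × 6! = 2 × 720 = 1440.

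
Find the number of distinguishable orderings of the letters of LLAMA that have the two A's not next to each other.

There are 5!/(2!·2!) = 30 arrangements of LLAMA in total.
Arrangements with the A's together: treat AA as one letter, giving (4)!/(2!) = 12.
Hence 30 − 12 = 18.

18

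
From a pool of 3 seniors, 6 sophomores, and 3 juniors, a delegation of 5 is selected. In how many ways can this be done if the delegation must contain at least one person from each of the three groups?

With no constraint there are C(12,5) = 792 possible selections.
Subtract selections that omit an entire group: no seniors → C(9,5) = 126; no sophomores → C(6,5) = 6; no juniors → C(9,5) = 126.
Add back selections omitting two groups (i.e. drawn from a single group): C(3,5) + C(6,5) + C(3,5) = 6.
By inclusion–exclusion: 792 − 258 + 6 = 540.

540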